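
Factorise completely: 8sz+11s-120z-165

Group as (8sz+11s) + (-120z-165) = s(8z+11) - 15(8z+11).
Both groups share the factor (8z+11).

(8z+11)(s-15)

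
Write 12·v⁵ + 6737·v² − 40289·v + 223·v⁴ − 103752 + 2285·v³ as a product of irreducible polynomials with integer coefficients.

(3·v − 11)·(4·v + 9)·(v + 8)·(v² + 12·v + 131)

Testing divisors of the constant over divisors of the leading coefficient, v = 11/3 is a root, giving the factor (3·v − 11) and quotient 4·v⁴ + 89·v³ + 1088·v² + 6235·v + 9432.
Then v = −9/4 is a root, so (4·v + 9) is a factor; dividing leaves v³ + 20·v² + 227·v + 1048.
Next, v = −8 is a root, so (v + 8) divides it; the quotient is v² + 12·v + 131.
The quadratic v² + 12·v + 131 has discriminant −380 < 0 and is irreducible over ℤ.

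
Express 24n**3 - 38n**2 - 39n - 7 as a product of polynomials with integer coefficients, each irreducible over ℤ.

(2n + 1)(3n - 7)(4n + 1)

Trying the rational-root candidates, n = -1/2 is a root, so (2n + 1) is a factor; dividing leaves 12n**2 - 25n - 7.
The remaining quadratic factors as (4n + 1)(3n - 7).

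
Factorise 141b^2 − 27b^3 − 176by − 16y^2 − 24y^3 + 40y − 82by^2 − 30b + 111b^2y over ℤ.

Group: b(−27b^2 + 30by + 6b + 8y^2 − 8y) + (−3y − 5)(−27b^2 + 30by + 6b + 8y^2 − 8y); both groups contain (−27b^2 + 30by + 6b + 8y^2 − 8y), so (b − 3y − 5) is a factor with cofactor −27b^2 + 30by + 6b + 8y^2 − 8y.
The cofactor groups again: −27b^2 + 30by + 6b + 8y^2 − 8y = −3b(9b + 2y − 2) + 4y(9b + 2y − 2); both groups contain (9b + 2y − 2), giving −(3b − 4y)(9b + 2y − 2).

−(3b − 4y)(9b + 2y − 2)(b − 3y − 5)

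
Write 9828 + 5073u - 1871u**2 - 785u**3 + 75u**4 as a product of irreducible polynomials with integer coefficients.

Trying the rational-root candidates, u = 12 is a root, so (u - 12) is a factor; dividing leaves 75u**3 + 115u**2 - 491u - 819.
Continuing, u = -9/5 is a root, so (5u + 9) is a factor; dividing leaves 15u**2 - 4u - 91.
The remaining quadratic factors as (3u + 7)(5u - 13).

(3u + 7)(5u + 9)(5u - 13)(u - 12)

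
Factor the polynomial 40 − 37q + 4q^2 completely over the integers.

Need a pair with product 4·40 = 160 and sum −37: that's −32 and −5.
Split the middle term: 4q^2 − 32q − 5q + 40 = 4q(q − 8) − 5(q − 8).

(4q − 5)(q − 8)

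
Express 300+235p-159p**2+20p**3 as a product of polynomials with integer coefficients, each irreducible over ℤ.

(4p-15)(5p+4)(p-5)

Trying the rational-root candidates, p = 15/4 is a root, giving the factor (4p-15) and quotient 5p**2-21p-20.
The remaining quadratic factors as (5p+4)(p-5).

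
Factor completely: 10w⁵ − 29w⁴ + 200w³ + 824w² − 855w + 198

Among the possible rational roots, w = 1/2 is a root, so (2w − 1) divides it; the quotient is 5w⁴ − 12w³ + 94w² + 459w − 198.
Next, w = −3 is a root, so (w + 3) divides it; the quotient is 5w³ − 27w² + 175w − 66.
Then w = 2/5 is a root, so (5w − 2) is a factor; dividing leaves w² − 5w + 33.
The quadratic w² − 5w + 33 has discriminant −107 < 0 and is irreducible over ℤ.

(2w − 1)(5w − 2)(w + 3)(w² − 5w + 33)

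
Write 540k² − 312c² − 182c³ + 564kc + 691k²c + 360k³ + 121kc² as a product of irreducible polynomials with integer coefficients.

Group: 5k(72k² + 167kc + 108k + 91c² + 156c) − 2c(72k² + 167kc + 108k + 91c² + 156c); both groups contain (72k² + 167kc + 108k + 91c² + 156c), so (5k − 2c) is a factor with cofactor 72k² + 167kc + 108k + 91c² + 156c.
The cofactor groups again: 72k² + 167kc + 108k + 91c² + 156c = 9k(8k + 7c + 12) + 13c(8k + 7c + 12); both groups contain (8k + 7c + 12), giving (9k + 13c)(8k + 7c + 12).

(5k − 2c)(9k + 13c)(8k + 7c + 12)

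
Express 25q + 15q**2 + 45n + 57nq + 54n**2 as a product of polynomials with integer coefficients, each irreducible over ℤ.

(6n + 3q + 5)(9n + 5q)

Group: 6n(9n + 5q) + (3q + 5)(9n + 5q); both groups contain (9n + 5q).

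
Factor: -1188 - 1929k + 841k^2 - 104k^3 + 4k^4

Trying the rational-root candidates, k = 12 is a root, so (k - 12) divides it; the quotient is 4k^3 - 56k^2 + 169k + 99.
Next, k = -1/2 is a root, so (2k + 1) is a factor; dividing leaves 2k^2 - 29k + 99.
The remaining quadratic factors as (2k - 11)(k - 9).

(2k + 1)(2k - 11)(k - 12)(k - 9)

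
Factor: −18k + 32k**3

2k(4k + 3)(4k − 3)

Every term has a factor of 2k. Then 16k**2 − 9 = (4k)² − (3)².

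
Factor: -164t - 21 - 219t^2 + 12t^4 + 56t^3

(2t + 1)(6t + 1)(t + 7)(t - 3)

Among the possible rational roots, t = -7 is a root, so (t + 7) divides it; the quotient is 12t^3 - 28t^2 - 23t - 3.
Continuing, t = 3 is a root, so (t - 3) is a factor; dividing leaves 12t^2 + 8t + 1.
The remaining quadratic factors as (6t + 1)(2t + 1).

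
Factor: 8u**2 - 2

2(2u + 1)(2u - 1)

Every term has a factor of 2. Then 4u**2 - 1 = (2u)² − (1)².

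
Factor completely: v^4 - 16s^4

(v)⁴ − (2s)⁴ = ((v)² − (2s)²)((v)² + (2s)²); the first factor splits again, the second (v^2 + 4s^2) is irreducible.

(v - 2s)(v + 2s)(v^2 + 4s^2)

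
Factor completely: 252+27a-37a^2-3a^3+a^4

(a+3)(a+4)(a-3)(a-7)

Trying the rational-root candidates, a = -3 is a root, giving the factor (a+3) and quotient a^3-6a^2-19a+84.
Then a = 3 is a root, so (a-3) is a factor; dividing leaves a^2-3a-28.
The remaining quadratic factors as (a-7)(a+4).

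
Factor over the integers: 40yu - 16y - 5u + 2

Group as (40yu - 16y) + (-5u + 2) = 8y(5u - 2) - (5u - 2).
Both groups share the factor (5u - 2).

(5u - 2)(8y - 1)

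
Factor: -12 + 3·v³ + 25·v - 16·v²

(3·v - 4)·(v - 1)·(v - 3)

Among the possible rational roots, v = 4/3 is a root, so (3·v - 4) divides it; the quotient is v² - 4·v + 3.
The remaining quadratic factors as (v - 3)(v - 1).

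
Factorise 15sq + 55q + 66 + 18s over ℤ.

(3s + 11)(5q + 6)

Group as (15sq + 18s) + (55q + 66) = 3s(5q + 6) + 11(5q + 6).
Both groups share the factor (5q + 6).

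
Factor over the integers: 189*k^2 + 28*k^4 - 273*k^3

Pull out the common factor 7*k^2, then factor the remaining trinomial.

7*k^2*(4*k - 3)*(k - 9)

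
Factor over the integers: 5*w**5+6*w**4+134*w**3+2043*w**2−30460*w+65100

(5*w−14)*(w+10)*(w−5)*(w**2−w+93)

Testing divisors of the constant over divisors of the leading coefficient, w = 5 is a root, so (w−5) is a factor; dividing leaves 5*w**4+31*w**3+289*w**2+3488*w−13020.
Then w = 14/5 is a root, so (5*w−14) divides it; the quotient is w**3+9*w**2+83*w+930.
Next, w = −10 is a root, so (w+10) is a factor; dividing leaves w**2−w+93.
The quadratic w**2−w+93 has discriminant −371 < 0 and is irreducible over ℤ.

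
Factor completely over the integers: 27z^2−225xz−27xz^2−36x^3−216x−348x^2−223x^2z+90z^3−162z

Group: 4x(−9x^2−49xz−87x+30z^2+9z−54) + 3z(−9x^2−49xz−87x+30z^2+9z−54); both groups contain (−9x^2−49xz−87x+30z^2+9z−54), so (4x+3z) is a factor with cofactor −9x^2−49xz−87x+30z^2+9z−54.
The cofactor groups again: −9x^2−49xz−87x+30z^2+9z−54 = −9x(x+6z+9) + (5z−6)(x+6z+9); both groups contain (x+6z+9), giving −(9x−5z+6)(x+6z+9).

−(4x+3z)(9x−5z+6)(x+6z+9)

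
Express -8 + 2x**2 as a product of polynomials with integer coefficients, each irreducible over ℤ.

2(x + 2)(x - 2)

Every term has a factor of 2. Then x**2 - 4 = (x)² − (2)².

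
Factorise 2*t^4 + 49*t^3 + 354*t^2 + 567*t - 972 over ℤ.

Trying the rational-root candidates, t = -12 is a root, so (t + 12) is a factor; dividing leaves 2*t^3 + 25*t^2 + 54*t - 81.
Then t = 1 is a root, giving the factor (t - 1) and quotient 2*t^2 + 27*t + 81.
The remaining quadratic factors as (t + 9)(2*t + 9).

(2*t + 9)*(t + 12)*(t + 9)*(t - 1)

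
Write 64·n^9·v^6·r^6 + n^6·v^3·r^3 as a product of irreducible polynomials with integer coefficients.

n^6·r^3·v^3·(4·n·v·r + 1)·(16·n^2·v^2·r^2 - 4·n·v·r + 1)

Pull out the common factor n^6·v^3·r^3, leaving 64·n^3·v^3·r^3 + 1.
Recognize a sum of cubes with the parts 1 and 4·n·v·r.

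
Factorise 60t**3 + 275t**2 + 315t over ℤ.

Pull out the common factor 5t, then factor the remaining trinomial.

5t(3t + 7)(4t + 9)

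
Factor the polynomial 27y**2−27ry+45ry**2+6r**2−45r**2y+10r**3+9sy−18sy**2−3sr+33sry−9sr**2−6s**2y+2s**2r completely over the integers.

Group: r(2s**2−9sr+6sy−3s+10r**2−15ry+6r−9y) − 3y(2s**2−9sr+6sy−3s+10r**2−15ry+6r−9y); both groups contain (2s**2−9sr+6sy−3s+10r**2−15ry+6r−9y), so (r−3y) is a factor with cofactor 2s**2−9sr+6sy−3s+10r**2−15ry+6r−9y.
The cofactor groups again: 2s**2−9sr+6sy−3s+10r**2−15ry+6r−9y = 2s(s−2r+3y) + (−5r−3)(s−2r+3y); both groups contain (s−2r+3y), giving (2s−5r−3)(s−2r+3y).

(s−2r+3y)(2s−5r−3)(r−3y)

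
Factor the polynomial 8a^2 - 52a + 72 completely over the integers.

4(2a - 9)(a - 2)

Pull out the common factor 4, then factor the remaining trinomial.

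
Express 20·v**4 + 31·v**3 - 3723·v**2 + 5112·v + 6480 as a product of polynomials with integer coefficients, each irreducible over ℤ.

By the rational root theorem, v = 12 is a root, so (v - 12) divides it; the quotient is 20·v**3 + 271·v**2 - 471·v - 540.
Next, v = 9/4 is a root, so (4·v - 9) divides it; the quotient is 5·v**2 + 79·v + 60.
The remaining quadratic factors as (5·v + 4)(v + 15).

(4·v - 9)·(5·v + 4)·(v + 15)·(v - 12)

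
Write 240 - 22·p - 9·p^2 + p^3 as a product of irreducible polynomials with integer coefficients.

(p + 5)·(p - 6)·(p - 8)

Trying the rational-root candidates, p = -5 is a root, so (p + 5) is a factor; dividing leaves p^2 - 14·p + 48.
The remaining quadratic factors as (p - 8)(p - 6).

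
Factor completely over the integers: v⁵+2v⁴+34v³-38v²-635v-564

(v+1)(v+3)(v-4)(v²+2v+47)

Testing divisors of the constant over divisors of the leading coefficient, v = -3 is a root, giving the factor (v+3) and quotient v⁴-v³+37v²-149v-188.
Continuing, v = 4 is a root, so (v-4) divides it; the quotient is v³+3v²+49v+47.
Next, v = -1 is a root, so (v+1) divides it; the quotient is v²+2v+47.
The quadratic v²+2v+47 has discriminant -184 < 0 and is irreducible over ℤ.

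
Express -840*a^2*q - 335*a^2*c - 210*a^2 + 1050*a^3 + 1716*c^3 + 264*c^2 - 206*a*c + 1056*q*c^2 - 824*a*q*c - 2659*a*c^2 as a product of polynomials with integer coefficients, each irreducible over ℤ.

Group: 7*a*(150*a^2 - 120*a*q - 305*a*c - 30*a + 88*q*c + 143*c^2 + 22*c) + 12*c*(150*a^2 - 120*a*q - 305*a*c - 30*a + 88*q*c + 143*c^2 + 22*c); both groups contain (150*a^2 - 120*a*q - 305*a*c - 30*a + 88*q*c + 143*c^2 + 22*c), so (7*a + 12*c) is a factor with cofactor 150*a^2 - 120*a*q - 305*a*c - 30*a + 88*q*c + 143*c^2 + 22*c.
The cofactor groups again: 150*a^2 - 120*a*q - 305*a*c - 30*a + 88*q*c + 143*c^2 + 22*c = 10*a*(15*a - 11*c) + (-8*q - 13*c - 2)*(15*a - 11*c); both groups contain (15*a - 11*c), giving (10*a - 8*q - 13*c - 2)*(15*a - 11*c).

(10*a - 8*q - 13*c - 2)*(15*a - 11*c)*(7*a + 12*c)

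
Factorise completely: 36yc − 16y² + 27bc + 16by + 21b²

Group: 3b(7b − 4y + 9c) + 4y(7b − 4y + 9c); both groups contain (7b − 4y + 9c).

(3b + 4y)(7b − 4y + 9c)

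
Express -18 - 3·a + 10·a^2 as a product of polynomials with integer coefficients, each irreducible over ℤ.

Need a pair with product 10·(-18) = -180 and sum -3: that's -15 and 12.
Split the middle term: 10·a^2 - 15·a + 12·a - 18 = 5·a·(2·a - 3) + 6·(2·a - 3).

(2·a - 3)·(5·a + 6)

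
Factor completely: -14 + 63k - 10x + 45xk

(5x + 7)(9k - 2)

Group as (45xk - 10x) + (63k - 14) = 5x(9k - 2) + 7(9k - 2).
Both groups share the factor (9k - 2).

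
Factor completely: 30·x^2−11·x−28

Need a pair with product 30·(−28) = −840 and sum −11: that's −35 and 24.
Split the middle term: 30·x^2−35·x + 24·x−28 = 5·x·(6·x−7) + 4·(6·x−7).

(5·x+4)·(6·x−7)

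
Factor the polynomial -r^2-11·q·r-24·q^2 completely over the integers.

-(3·q+r)·(8·q+r)

Group: -8·q·(3·q+r) - r·(3·q+r); both groups contain (3·q+r).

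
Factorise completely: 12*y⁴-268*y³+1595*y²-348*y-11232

(2*y-9)*(6*y+13)*(y-12)*(y-8)

Among the possible rational roots, y = 12 is a root, so (y-12) divides it; the quotient is 12*y³-124*y²+107*y+936.
Then y = 8 is a root, giving the factor (y-8) and quotient 12*y²-28*y-117.
The remaining quadratic factors as (2*y-9)(6*y+13).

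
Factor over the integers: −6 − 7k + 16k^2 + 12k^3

(2k + 1)(2k + 3)(3k − 2)

Among the possible rational roots, k = −3/2 is a root, giving the factor (2k + 3) and quotient 6k^2 − k − 2.
The remaining quadratic factors as (2k + 1)(3k − 2).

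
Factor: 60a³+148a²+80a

4a(3a+5)(5a+4)

Pull out the common factor 4a, then factor the remaining trinomial.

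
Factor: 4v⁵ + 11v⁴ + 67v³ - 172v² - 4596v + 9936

By the rational root theorem, v = 4 is a root, giving the factor (v - 4) and quotient 4v⁴ + 27v³ + 175v² + 528v - 2484.
Then v = -6 is a root, so (v + 6) divides it; the quotient is 4v³ + 3v² + 157v - 414.
Then v = 9/4 is a root, so (4v - 9) divides it; the quotient is v² + 3v + 46.
The quadratic v² + 3v + 46 has discriminant -175 < 0 and is irreducible over ℤ.

(4v - 9)(v + 6)(v - 4)(v² + 3v + 46)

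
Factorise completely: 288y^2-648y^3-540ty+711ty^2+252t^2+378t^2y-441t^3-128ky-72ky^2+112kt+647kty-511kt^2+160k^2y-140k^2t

-(4k+9t-9y)(5k+7t+9y-4)(7t-8y)

Group: 7t(-20k^2-73kt+9ky+16k-63t^2-18ty+36t+81y^2-36y) - 8y(-20k^2-73kt+9ky+16k-63t^2-18ty+36t+81y^2-36y); both groups contain (-20k^2-73kt+9ky+16k-63t^2-18ty+36t+81y^2-36y), so (7t-8y) is a factor with cofactor -20k^2-73kt+9ky+16k-63t^2-18ty+36t+81y^2-36y.
The cofactor groups again: -20k^2-73kt+9ky+16k-63t^2-18ty+36t+81y^2-36y = -4k(5k+7t+9y-4) + (-9t+9y)(5k+7t+9y-4); both groups contain (5k+7t+9y-4), giving -(4k+9t-9y)(5k+7t+9y-4).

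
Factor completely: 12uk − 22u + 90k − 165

(2u + 15)(6k − 11)

Group as (12uk − 22u) + (90k − 165) = 2u(6k − 11) + 15(6k − 11).
Both groups share the factor (6k − 11).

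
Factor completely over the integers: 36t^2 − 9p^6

Factor out 9 first: what remains is −p^6 + 4t^2.
Recognize a difference of squares with the parts 2t and p^3.

−9(p^3 + 2t)(p^3 − 2t)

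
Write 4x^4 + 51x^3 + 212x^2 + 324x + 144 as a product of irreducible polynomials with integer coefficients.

By the rational root theorem, x = −4 is a root, giving the factor (x + 4) and quotient 4x^3 + 35x^2 + 72x + 36.
Then x = −3/4 is a root, so (4x + 3) divides it; the quotient is x^2 + 8x + 12.
The remaining quadratic factors as (x + 2)(x + 6).

(4x + 3)(x + 2)(x + 4)(x + 6)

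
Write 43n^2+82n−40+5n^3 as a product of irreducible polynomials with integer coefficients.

(5n−2)(n+4)(n+5)

By the rational root theorem, n = −4 is a root, so (n+4) divides it; the quotient is 5n^2+23n−10.
The remaining quadratic factors as (5n−2)(n+5).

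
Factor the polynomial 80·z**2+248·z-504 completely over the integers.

8·(2·z+9)·(5·z-7)

Pull out the common factor 8, then factor the remaining trinomial.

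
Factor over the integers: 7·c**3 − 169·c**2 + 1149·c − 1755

(7·c − 15)·(c − 13)·(c − 9)

Among the possible rational roots, c = 15/7 is a root, so (7·c − 15) divides it; the quotient is c**2 − 22·c + 117.
The remaining quadratic factors as (c − 9)(c − 13).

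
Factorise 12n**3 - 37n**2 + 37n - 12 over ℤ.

Among the possible rational roots, n = 1 is a root, so (n - 1) is a factor; dividing leaves 12n**2 - 25n + 12.
The remaining quadratic factors as (4n - 3)(3n - 4).

(3n - 4)(4n - 3)(n - 1)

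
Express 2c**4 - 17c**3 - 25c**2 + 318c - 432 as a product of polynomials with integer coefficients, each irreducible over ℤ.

Testing divisors of the constant over divisors of the leading coefficient, c = 2 is a root, so (c - 2) is a factor; dividing leaves 2c**3 - 13c**2 - 51c + 216.
Next, c = -9/2 is a root, so (2c + 9) divides it; the quotient is c**2 - 11c + 24.
The remaining quadratic factors as (c - 8)(c - 3).

(2c + 9)(c - 2)(c - 3)(c - 8)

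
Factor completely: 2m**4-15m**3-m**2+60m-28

(2m-1)(m+2)(m-2)(m-7)

By the rational root theorem, m = 2 is a root, so (m-2) divides it; the quotient is 2m**3-11m**2-23m+14.
Continuing, m = -2 is a root, giving the factor (m+2) and quotient 2m**2-15m+7.
The remaining quadratic factors as (2m-1)(m-7).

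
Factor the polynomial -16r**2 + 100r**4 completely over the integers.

4r**2(5r + 2)(5r - 2)

Factor out 4r**2, leaving 25r**2 - 4, which is a difference of two squares.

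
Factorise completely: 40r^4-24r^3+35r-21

Group as (40r^4+35r) + (-24r^3-21) = 5r(8r^3+7) - 3(8r^3+7).
Both groups share the factor (8r^3+7).

(5r-3)(8r^3+7)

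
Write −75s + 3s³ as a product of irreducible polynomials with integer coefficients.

3s(s + 5)(s − 5)

Pull out the common factor 3s; s² − 25 is a difference of squares.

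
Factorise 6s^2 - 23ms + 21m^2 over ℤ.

Group: 7m(3m - 2s) - 3s(3m - 2s); both groups contain (3m - 2s).

(3m - 2s)(7m - 3s)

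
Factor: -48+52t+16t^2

Pull out the common factor 4, then factor the remaining trinomial.

4(4t-3)(t+4)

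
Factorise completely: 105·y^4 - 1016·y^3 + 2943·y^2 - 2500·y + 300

Trying the rational-root candidates, y = 1/7 is a root, giving the factor (7·y - 1) and quotient 15·y^3 - 143·y^2 + 400·y - 300.
Then y = 5 is a root, so (y - 5) divides it; the quotient is 15·y^2 - 68·y + 60.
The remaining quadratic factors as (3·y - 10)(5·y - 6).

(3·y - 10)·(5·y - 6)·(7·y - 1)·(y - 5)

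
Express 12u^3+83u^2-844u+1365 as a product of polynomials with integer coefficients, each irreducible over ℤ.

By the rational root theorem, u = 7/3 is a root, so (3u-7) divides it; the quotient is 4u^2+37u-195.
The remaining quadratic factors as (4u-15)(u+13).

(3u-7)(4u-15)(u+13)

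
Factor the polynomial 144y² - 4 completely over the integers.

4(6y + 1)(6y - 1)

Factor out 4, leaving 36y² - 1, which is a difference of two squares.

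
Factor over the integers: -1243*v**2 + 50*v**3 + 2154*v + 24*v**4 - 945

(4*v - 3)*(6*v - 7)*(v + 9)*(v - 5)

Testing divisors of the constant over divisors of the leading coefficient, v = -9 is a root, so (v + 9) divides it; the quotient is 24*v**3 - 166*v**2 + 251*v - 105.
Continuing, v = 3/4 is a root, so (4*v - 3) is a factor; dividing leaves 6*v**2 - 37*v + 35.
The remaining quadratic factors as (v - 5)(6*v - 7).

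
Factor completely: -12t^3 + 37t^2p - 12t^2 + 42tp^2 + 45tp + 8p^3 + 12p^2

Group: t(-12t^2 - 11tp - 12t - 2p^2 - 3p) - 4p(-12t^2 - 11tp - 12t - 2p^2 - 3p); both groups contain (-12t^2 - 11tp - 12t - 2p^2 - 3p), so (t - 4p) is a factor with cofactor -12t^2 - 11tp - 12t - 2p^2 - 3p.
The cofactor groups again: -12t^2 - 11tp - 12t - 2p^2 - 3p = -4t(3t + 2p + 3) - p(3t + 2p + 3); both groups contain (3t + 2p + 3), giving -(4t + p)(3t + 2p + 3).

-(t - 4p)(3t + 2p + 3)(4t + p)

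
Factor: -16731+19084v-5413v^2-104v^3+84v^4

(2v-13)(6v-13)(7v-11)(v+9)

By the rational root theorem, v = -9 is a root, giving the factor (v+9) and quotient 84v^3-860v^2+2327v-1859.
Then v = 13/2 is a root, so (2v-13) divides it; the quotient is 42v^2-157v+143.
The remaining quadratic factors as (7v-11)(6v-13).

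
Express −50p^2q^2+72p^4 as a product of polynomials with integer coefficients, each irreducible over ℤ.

Pull out the common factor 2p^2; 36p^2−25q^2 is a difference of squares.

2p^2(6p+5q)(6p−5q)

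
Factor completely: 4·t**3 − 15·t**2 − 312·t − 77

By the rational root theorem, t = −7 is a root, giving the factor (t + 7) and quotient 4·t**2 − 43·t − 11.
The remaining quadratic factors as (t − 11)(4·t + 1).

(4·t + 1)·(t + 7)·(t − 11)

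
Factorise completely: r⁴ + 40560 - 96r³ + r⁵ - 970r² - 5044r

(r + 10)(r - 13)(r - 4)(r² + 8r + 78)

By the rational root theorem, r = 13 is a root, so (r - 13) is a factor; dividing leaves r⁴ + 14r³ + 86r² + 148r - 3120.
Then r = -10 is a root, giving the factor (r + 10) and quotient r³ + 4r² + 46r - 312.
Continuing, r = 4 is a root, giving the factor (r - 4) and quotient r² + 8r + 78.
The quadratic r² + 8r + 78 has discriminant -248 < 0 and is irreducible over ℤ.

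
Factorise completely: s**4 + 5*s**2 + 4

Substitute u = s**2 to get a quadratic in u, then factor.
s**2 + 4 is irreducible over ℤ (sum of squares).
s**2 + 1 is irreducible over ℤ (sum of squares).

(s**2 + 1)*(s**2 + 4)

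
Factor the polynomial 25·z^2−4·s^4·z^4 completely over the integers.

−z^2·(2·s^2·z+5)·(2·s^2·z−5)

Pull out the common factor z^2, leaving −4·s^4·z^2+25.
Recognize a difference of squares with the parts 5 and 2·s^2·z.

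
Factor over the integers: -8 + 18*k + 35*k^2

Need a pair with product 35·(-8) = -280 and sum 18: that's -10 and 28.
Split the middle term: 35*k^2 - 10*k + 28*k - 8 = 5*k*(7*k - 2) + 4*(7*k - 2).

(5*k + 4)*(7*k - 2)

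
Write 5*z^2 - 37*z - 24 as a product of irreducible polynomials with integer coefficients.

Need a pair with product 5·(-24) = -120 and sum -37: that's 3 and -40.
Split the middle term: 5*z^2 + 3*z - 40*z - 24 = z*(5*z + 3) - 8*(5*z + 3).

(5*z + 3)*(z - 8)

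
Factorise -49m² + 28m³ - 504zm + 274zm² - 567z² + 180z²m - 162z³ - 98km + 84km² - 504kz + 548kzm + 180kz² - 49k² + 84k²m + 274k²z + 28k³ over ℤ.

Group: 7k(4k² + 34kz + 8km - 7k - 18z² + 34zm - 63z + 4m² - 7m) + (9z + 7m)(4k² + 34kz + 8km - 7k - 18z² + 34zm - 63z + 4m² - 7m); both groups contain (4k² + 34kz + 8km - 7k - 18z² + 34zm - 63z + 4m² - 7m), so (7k + 9z + 7m) is a factor with cofactor 4k² + 34kz + 8km - 7k - 18z² + 34zm - 63z + 4m² - 7m.
The cofactor groups again: 4k² + 34kz + 8km - 7k - 18z² + 34zm - 63z + 4m² - 7m = 4k(k + 9z + m) + (-2z + 4m - 7)(k + 9z + m); both groups contain (k + 9z + m), giving (4k - 2z + 4m - 7)(k + 9z + m).

(4k - 2z + 4m - 7)(7k + 9z + 7m)(k + 9z + m)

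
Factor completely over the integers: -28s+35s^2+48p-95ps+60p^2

Group: 12p(5p-5s+4) - 7s(5p-5s+4); both groups contain (5p-5s+4).

(12p-7s)(5p-5s+4)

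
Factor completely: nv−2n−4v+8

Group as (nv−2n) + (−4v+8) = n(v−2) − 4(v−2).
Both groups share the factor (v−2).

(n−4)(v−2)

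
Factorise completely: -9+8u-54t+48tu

Group as (48tu-54t) + (8u-9) = 6t(8u-9) + (8u-9).
Both groups share the factor (8u-9).

(6t+1)(8u-9)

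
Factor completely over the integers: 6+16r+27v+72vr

Group as (72vr+27v) + (16r+6) = 9v(8r+3) + 2(8r+3).
Both groups share the factor (8r+3).

(8r+3)(9v+2)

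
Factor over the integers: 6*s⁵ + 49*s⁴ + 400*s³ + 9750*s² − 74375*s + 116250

(2*s − 5)*(3*s − 10)*(s + 15)*(s² − s + 155)

Testing divisors of the constant over divisors of the leading coefficient, s = 10/3 is a root, so (3*s − 10) divides it; the quotient is 2*s⁴ + 23*s³ + 210*s² + 3950*s − 11625.
Next, s = 5/2 is a root, giving the factor (2*s − 5) and quotient s³ + 14*s² + 140*s + 2325.
Then s = −15 is a root, so (s + 15) is a factor; dividing leaves s² − s + 155.
The quadratic s² − s + 155 has discriminant −619 < 0 and is irreducible over ℤ.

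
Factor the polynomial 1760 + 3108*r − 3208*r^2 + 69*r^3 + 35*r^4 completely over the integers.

Among the possible rational roots, r = −2/5 is a root, giving the factor (5*r + 2) and quotient 7*r^3 + 11*r^2 − 646*r + 880.
Next, r = 10/7 is a root, so (7*r − 10) divides it; the quotient is r^2 + 3*r − 88.
The remaining quadratic factors as (r − 8)(r + 11).

(5*r + 2)*(7*r − 10)*(r + 11)*(r − 8)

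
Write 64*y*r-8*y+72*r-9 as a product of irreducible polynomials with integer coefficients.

(8*r-1)*(8*y+9)

Group as (64*y*r-8*y) + (72*r-9) = 8*y*(8*r-1) + 9*(8*r-1).
Both groups share the factor (8*r-1).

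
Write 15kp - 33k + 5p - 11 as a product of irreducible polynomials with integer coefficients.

Group as (15kp - 33k) + (5p - 11) = 3k(5p - 11) + (5p - 11).
Both groups share the factor (5p - 11).

(3k + 1)(5p - 11)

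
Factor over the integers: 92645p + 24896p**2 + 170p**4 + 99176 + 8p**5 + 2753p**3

Among the possible rational roots, p = -11/2 is a root, so (2p + 11) is a factor; dividing leaves 4p**4 + 63p**3 + 1030p**2 + 6783p + 9016.
Next, p = -7/4 is a root, so (4p + 7) is a factor; dividing leaves p**3 + 14p**2 + 233p + 1288.
Continuing, p = -7 is a root, so (p + 7) divides it; the quotient is p**2 + 7p + 184.
The quadratic p**2 + 7p + 184 has discriminant -687 < 0 and is irreducible over ℤ.

(2p + 11)(4p + 7)(p + 7)(p**2 + 7p + 184)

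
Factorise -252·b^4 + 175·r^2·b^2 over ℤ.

Factor out 7·b^2, leaving 25·r^2 - 36·b^2, which is a difference of two squares.

7·b^2·(5·r - 6·b)·(5·r + 6·b)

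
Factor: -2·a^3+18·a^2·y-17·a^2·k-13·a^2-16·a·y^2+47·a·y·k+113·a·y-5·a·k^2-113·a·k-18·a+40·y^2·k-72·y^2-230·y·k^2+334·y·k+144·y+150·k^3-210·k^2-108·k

Group: a·(-2·a^2+16·a·y-7·a·k-9·a-40·y·k+72·y+30·k^2-54·k) + (-y+5·k+2)·(-2·a^2+16·a·y-7·a·k-9·a-40·y·k+72·y+30·k^2-54·k); both groups contain (-2·a^2+16·a·y-7·a·k-9·a-40·y·k+72·y+30·k^2-54·k), so (a-y+5·k+2) is a factor with cofactor -2·a^2+16·a·y-7·a·k-9·a-40·y·k+72·y+30·k^2-54·k.
The cofactor groups again: -2·a^2+16·a·y-7·a·k-9·a-40·y·k+72·y+30·k^2-54·k = -2·a·(a-8·y+6·k) + (5·k-9)·(a-8·y+6·k); both groups contain (a-8·y+6·k), giving -(2·a-5·k+9)·(a-8·y+6·k).

-(2·a-5·k+9)·(a-y+5·k+2)·(a-8·y+6·k)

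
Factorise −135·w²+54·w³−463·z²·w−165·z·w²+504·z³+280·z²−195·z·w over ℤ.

Group: 9·z·(56·z²−39·z·w−27·w²) + (−2·w+5)·(56·z²−39·z·w−27·w²); both groups contain (56·z²−39·z·w−27·w²), so (9·z−2·w+5) is a factor with cofactor 56·z²−39·z·w−27·w².
The cofactor groups again: 56·z²−39·z·w−27·w² = 7·z·(8·z−9·w) + 3·w·(8·z−9·w); both groups contain (8·z−9·w), giving (7·z+3·w)·(8·z−9·w).

(9·z−2·w+5)·(8·z−9·w)·(7·z+3·w)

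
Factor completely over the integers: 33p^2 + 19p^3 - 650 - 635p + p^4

(p + 1)(p + 10)(p + 13)(p - 5)

Trying the rational-root candidates, p = 5 is a root, so (p - 5) is a factor; dividing leaves p^3 + 24p^2 + 153p + 130.
Then p = -13 is a root, giving the factor (p + 13) and quotient p^2 + 11p + 10.
The remaining quadratic factors as (p + 1)(p + 10).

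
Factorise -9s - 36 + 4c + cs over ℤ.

Group as (cs + 4c) + (-9s - 36) = c(s + 4) - 9(s + 4).
Both groups share the factor (s + 4).

(c - 9)(s + 4)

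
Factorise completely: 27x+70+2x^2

Need a pair with product 2·70 = 140 and sum 27: that's 20 and 7.
Split the middle term: 2x^2+20x + 7x+70 = 2x(x+10) + 7(x+10).

(2x+7)(x+10)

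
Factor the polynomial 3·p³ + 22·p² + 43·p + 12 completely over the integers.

Among the possible rational roots, p = −3 is a root, so (p + 3) divides it; the quotient is 3·p² + 13·p + 4.
The remaining quadratic factors as (p + 4)(3·p + 1).

(3·p + 1)·(p + 3)·(p + 4)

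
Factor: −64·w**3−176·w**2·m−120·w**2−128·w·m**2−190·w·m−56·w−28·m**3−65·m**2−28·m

−(8·w+4·m+7)·(4·w+7·m+4)·(2·w+m)

Group: 4·w·(−16·w**2−16·w·m−14·w−4·m**2−7·m) + (7·m+4)·(−16·w**2−16·w·m−14·w−4·m**2−7·m); both groups contain (−16·w**2−16·w·m−14·w−4·m**2−7·m), so (4·w+7·m+4) is a factor with cofactor −16·w**2−16·w·m−14·w−4·m**2−7·m.
The cofactor groups again: −16·w**2−16·w·m−14·w−4·m**2−7·m = −2·w·(8·w+4·m+7) − m·(8·w+4·m+7); both groups contain (8·w+4·m+7), giving −(2·w+m)·(8·w+4·m+7).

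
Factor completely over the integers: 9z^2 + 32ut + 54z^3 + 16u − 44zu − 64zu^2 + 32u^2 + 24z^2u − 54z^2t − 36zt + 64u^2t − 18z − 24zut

(2z − 2t − 1)(9z − 8u)(3z + 4u + 2)

Group: 3z(18z^2 − 16zu − 18zt − 9z + 16ut + 8u) + (4u + 2)(18z^2 − 16zu − 18zt − 9z + 16ut + 8u); both groups contain (18z^2 − 16zu − 18zt − 9z + 16ut + 8u), so (3z + 4u + 2) is a factor with cofactor 18z^2 − 16zu − 18zt − 9z + 16ut + 8u.
The cofactor groups again: 18z^2 − 16zu − 18zt − 9z + 16ut + 8u = 9z(2z − 2t − 1) − 8u(2z − 2t − 1); both groups contain (2z − 2t − 1), giving (9z − 8u)(2z − 2t − 1).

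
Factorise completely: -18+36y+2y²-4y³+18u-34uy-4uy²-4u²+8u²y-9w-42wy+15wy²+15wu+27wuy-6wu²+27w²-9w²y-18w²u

Group: 3w(-6wu-3wy+9w+8uy-4u+4y²-14y+6) + (u-y-3)(-6wu-3wy+9w+8uy-4u+4y²-14y+6); both groups contain (-6wu-3wy+9w+8uy-4u+4y²-14y+6), so (3w+u-y-3) is a factor with cofactor -6wu-3wy+9w+8uy-4u+4y²-14y+6.
The cofactor groups again: -6wu-3wy+9w+8uy-4u+4y²-14y+6 = -2u(3w-4y+2) + (-y+3)(3w-4y+2); both groups contain (3w-4y+2), giving -(2u+y-3)(3w-4y+2).

-(2u+y-3)(3w-4y+2)(3w+u-y-3)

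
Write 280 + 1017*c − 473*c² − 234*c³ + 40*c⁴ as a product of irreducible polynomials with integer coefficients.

Among the possible rational roots, c = 8/5 is a root, so (5*c − 8) is a factor; dividing leaves 8*c³ − 34*c² − 149*c − 35.
Continuing, c = −1/4 is a root, so (4*c + 1) divides it; the quotient is 2*c² − 9*c − 35.
The remaining quadratic factors as (c − 7)(2*c + 5).

(2*c + 5)*(4*c + 1)*(5*c − 8)*(c − 7)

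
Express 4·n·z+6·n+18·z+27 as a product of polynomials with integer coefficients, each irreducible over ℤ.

Group as (4·n·z+6·n) + (18·z+27) = 2·n·(2·z+3) + 9·(2·z+3).
Both groups share the factor (2·z+3).

(2·n+9)·(2·z+3)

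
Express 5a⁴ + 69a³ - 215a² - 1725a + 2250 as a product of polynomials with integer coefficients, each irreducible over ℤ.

Among the possible rational roots, a = 6/5 is a root, so (5a - 6) divides it; the quotient is a³ + 15a² - 25a - 375.
Next, a = 5 is a root, so (a - 5) divides it; the quotient is a² + 20a + 75.
The remaining quadratic factors as (a + 15)(a + 5).

(5a - 6)(a + 15)(a + 5)(a - 5)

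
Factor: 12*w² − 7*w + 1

(3*w − 1)*(4*w − 1)

Need a pair with product 12·1 = 12 and sum −7: that's −3 and −4.
Split the middle term: 12*w² − 3*w − 4*w + 1 = 3*w*(4*w − 1) − (4*w − 1).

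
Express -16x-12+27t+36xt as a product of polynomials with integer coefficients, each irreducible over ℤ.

(4x+3)(9t-4)

Group as (36xt-16x) + (27t-12) = 4x(9t-4) + 3(9t-4).
Both groups share the factor (9t-4).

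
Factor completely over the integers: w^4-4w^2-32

Substitute u = w^2 to get a quadratic in u, then factor.
w^2+4 is irreducible over ℤ (sum of squares).
w^2-8 is irreducible over ℤ (8 is not a perfect square).

(w^2+4)(w^2-8)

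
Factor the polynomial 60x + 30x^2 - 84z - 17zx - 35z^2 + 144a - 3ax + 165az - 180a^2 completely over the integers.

Group: -15a(12a - 7z + 5x) + (5z + 6x + 12)(12a - 7z + 5x); both groups contain (12a - 7z + 5x).

-(12a - 7z + 5x)(15a - 5z - 6x - 12)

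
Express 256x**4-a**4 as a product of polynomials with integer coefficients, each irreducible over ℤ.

(4x)⁴ − (a)⁴ = ((4x)² − (a)²)((4x)² + (a)²); the first factor splits again, the second (16x**2+a**2) is irreducible.

(4x-a)(4x+a)(16x**2+a**2)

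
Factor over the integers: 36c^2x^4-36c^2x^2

36c^2x^2(x+1)(x-1)

Factor out 36c^2x^2 first: what remains is x^2-1.
Recognize a difference of squares with the parts x and 1.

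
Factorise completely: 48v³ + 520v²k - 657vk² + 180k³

(4v - 3k)(12v - 5k)(v + 12k)

Group: v(48v² - 56vk + 15k²) + 12k(48v² - 56vk + 15k²); both groups contain (48v² - 56vk + 15k²), so (v + 12k) is a factor with cofactor 48v² - 56vk + 15k².
The cofactor groups again: 48v² - 56vk + 15k² = 4v(12v - 5k) - 3k(12v - 5k); both groups contain (12v - 5k), giving (4v - 3k)(12v - 5k).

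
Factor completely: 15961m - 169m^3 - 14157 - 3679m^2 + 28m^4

Trying the rational-root candidates, m = -11 is a root, so (m + 11) divides it; the quotient is 28m^3 - 477m^2 + 1568m - 1287.
Continuing, m = 9/7 is a root, giving the factor (7m - 9) and quotient 4m^2 - 63m + 143.
The remaining quadratic factors as (m - 13)(4m - 11).

(4m - 11)(7m - 9)(m + 11)(m - 13)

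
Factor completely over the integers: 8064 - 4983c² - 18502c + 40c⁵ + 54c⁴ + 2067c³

(2c - 7)(4c + 9)(5c - 2)(c² + 3c + 64)

Trying the rational-root candidates, c = 7/2 is a root, so (2c - 7) divides it; the quotient is 20c⁴ + 97c³ + 1373c² + 2314c - 1152.
Then c = 2/5 is a root, so (5c - 2) is a factor; dividing leaves 4c³ + 21c² + 283c + 576.
Continuing, c = -9/4 is a root, giving the factor (4c + 9) and quotient c² + 3c + 64.
The quadratic c² + 3c + 64 has discriminant -247 < 0 and is irreducible over ℤ.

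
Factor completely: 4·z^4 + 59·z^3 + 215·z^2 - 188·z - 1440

Among the possible rational roots, z = -8 is a root, so (z + 8) divides it; the quotient is 4·z^3 + 27·z^2 - z - 180.
Next, z = -5 is a root, so (z + 5) divides it; the quotient is 4·z^2 + 7·z - 36.
The remaining quadratic factors as (4·z - 9)(z + 4).

(4·z - 9)·(z + 4)·(z + 5)·(z + 8)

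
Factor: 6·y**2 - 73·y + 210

(2·y - 15)·(3·y - 14)

Need a pair with product 6·210 = 1260 and sum -73: that's -45 and -28.
Split the middle term: 6·y**2 - 45·y - 28·y + 210 = 3·y·(2·y - 15) - 14·(2·y - 15).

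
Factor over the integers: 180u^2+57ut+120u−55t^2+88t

(12u−5t+8)(15u+11t)

Group: 12u(15u+11t) + (−5t+8)(15u+11t); both groups contain (15u+11t).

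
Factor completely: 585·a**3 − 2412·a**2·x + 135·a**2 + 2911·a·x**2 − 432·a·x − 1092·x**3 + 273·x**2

(13·a − 12·x + 3)·(15·a − 13·x)·(3·a − 7·x)

Group: 13·a·(45·a**2 − 144·a·x + 91·x**2) + (−12·x + 3)·(45·a**2 − 144·a·x + 91·x**2); both groups contain (45·a**2 − 144·a·x + 91·x**2), so (13·a − 12·x + 3) is a factor with cofactor 45·a**2 − 144·a·x + 91·x**2.
The cofactor groups again: 45·a**2 − 144·a·x + 91·x**2 = 3·a·(15·a − 13·x) − 7·x·(15·a − 13·x); both groups contain (15·a − 13·x), giving (3·a − 7·x)·(15·a − 13·x).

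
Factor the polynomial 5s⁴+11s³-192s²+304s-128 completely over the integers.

Among the possible rational roots, s = -8 is a root, so (s+8) divides it; the quotient is 5s³-29s²+40s-16.
Then s = 4 is a root, so (s-4) divides it; the quotient is 5s²-9s+4.
The remaining quadratic factors as (s-1)(5s-4).

(5s-4)(s+8)(s-1)(s-4)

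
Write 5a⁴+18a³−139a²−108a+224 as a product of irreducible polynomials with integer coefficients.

Testing divisors of the constant over divisors of the leading coefficient, a = 4 is a root, giving the factor (a−4) and quotient 5a³+38a²+13a−56.
Next, a = −8/5 is a root, so (5a+8) divides it; the quotient is a²+6a−7.
The remaining quadratic factors as (a+7)(a−1).

(5a+8)(a+7)(a−1)(a−4)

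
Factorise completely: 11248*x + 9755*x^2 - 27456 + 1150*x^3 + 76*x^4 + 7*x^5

Testing divisors of the constant over divisors of the leading coefficient, x = -3 is a root, so (x + 3) is a factor; dividing leaves 7*x^4 + 55*x^3 + 985*x^2 + 6800*x - 9152.
Next, x = 8/7 is a root, giving the factor (7*x - 8) and quotient x^3 + 9*x^2 + 151*x + 1144.
Continuing, x = -8 is a root, so (x + 8) is a factor; dividing leaves x^2 + x + 143.
The quadratic x^2 + x + 143 has discriminant -571 < 0 and is irreducible over ℤ.

(7*x - 8)*(x + 3)*(x + 8)*(x^2 + x + 143)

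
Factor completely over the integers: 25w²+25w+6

Need a pair with product 25·6 = 150 and sum 25: that's 15 and 10.
Split the middle term: 25w²+15w + 10w+6 = 5w(5w+3) + 2(5w+3).

(5w+2)(5w+3)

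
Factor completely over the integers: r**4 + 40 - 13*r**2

(r**2 - 5)*(r**2 - 8)

Substitute u = r**2 to get a quadratic in u, then factor.
r**2 - 8 is irreducible over ℤ (8 is not a perfect square).
r**2 - 5 is irreducible over ℤ (5 is not a perfect square).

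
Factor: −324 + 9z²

Factor out 9, leaving z² − 36, which is a difference of two squares.

9(z + 6)(z − 6)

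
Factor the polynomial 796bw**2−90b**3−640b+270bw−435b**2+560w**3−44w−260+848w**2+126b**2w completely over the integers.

−(15b+14w+10)(6b+10w+13)(b−4w+2)

Group: b(−90b**2−234bw−255b−140w**2−282w−130) + (−4w+2)(−90b**2−234bw−255b−140w**2−282w−130); both groups contain (−90b**2−234bw−255b−140w**2−282w−130), so (b−4w+2) is a factor with cofactor −90b**2−234bw−255b−140w**2−282w−130.
The cofactor groups again: −90b**2−234bw−255b−140w**2−282w−130 = −15b(6b+10w+13) + (−14w−10)(6b+10w+13); both groups contain (6b+10w+13), giving −(15b+14w+10)(6b+10w+13).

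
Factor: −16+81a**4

(3a+2)(3a−2)(9a**2+4)

Write as (9a**2)² − (4)², then factor 9a**2−4 once more.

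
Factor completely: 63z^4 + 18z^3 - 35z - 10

Group as (63z^4 - 35z) + (18z^3 - 10) = 7z(9z^3 - 5) + 2(9z^3 - 5).
Both groups share the factor (9z^3 - 5).

(7z + 2)(9z^3 - 5)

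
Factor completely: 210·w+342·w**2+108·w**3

Pull out the common factor 6·w, then factor the remaining trinomial.

6·w·(3·w+7)·(6·w+5)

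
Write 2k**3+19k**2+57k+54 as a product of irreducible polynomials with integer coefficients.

(2k+9)(k+2)(k+3)

Trying the rational-root candidates, k = −9/2 is a root, so (2k+9) is a factor; dividing leaves k**2+5k+6.
The remaining quadratic factors as (k+3)(k+2).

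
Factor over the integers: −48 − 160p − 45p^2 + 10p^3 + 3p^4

(3p + 1)(p + 3)(p + 4)(p − 4)

Testing divisors of the constant over divisors of the leading coefficient, p = −4 is a root, giving the factor (p + 4) and quotient 3p^3 − 2p^2 − 37p − 12.
Next, p = −3 is a root, so (p + 3) divides it; the quotient is 3p^2 − 11p − 4.
The remaining quadratic factors as (p − 4)(3p + 1).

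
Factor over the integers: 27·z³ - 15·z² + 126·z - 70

Group as (27·z³ + 126·z) + (-15·z² - 70) = 9·z·(3·z² + 14) - 5·(3·z² + 14).
Both groups share the factor (3·z² + 14).

(9·z - 5)·(3·z² + 14)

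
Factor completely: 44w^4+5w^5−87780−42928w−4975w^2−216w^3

Among the possible rational roots, w = −10 is a root, so (w+10) is a factor; dividing leaves 5w^4−6w^3−156w^2−3415w−8778.
Next, w = 11 is a root, giving the factor (w−11) and quotient 5w^3+49w^2+383w+798.
Next, w = −14/5 is a root, so (5w+14) is a factor; dividing leaves w^2+7w+57.
The quadratic w^2+7w+57 has discriminant −179 < 0 and is irreducible over ℤ.

(5w+14)(w+10)(w−11)(w^2+7w+57)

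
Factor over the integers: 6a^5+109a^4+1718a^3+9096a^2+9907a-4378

(2a+11)(3a-1)(a+2)(a^2+11a+199)

Testing divisors of the constant over divisors of the leading coefficient, a = -2 is a root, so (a+2) divides it; the quotient is 6a^4+97a^3+1524a^2+6048a-2189.
Next, a = 1/3 is a root, giving the factor (3a-1) and quotient 2a^3+33a^2+519a+2189.
Next, a = -11/2 is a root, so (2a+11) divides it; the quotient is a^2+11a+199.
The quadratic a^2+11a+199 has discriminant -675 < 0 and is irreducible over ℤ.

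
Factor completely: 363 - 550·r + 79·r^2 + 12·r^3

Trying the rational-root candidates, r = -11 is a root, so (r + 11) divides it; the quotient is 12·r^2 - 53·r + 33.
The remaining quadratic factors as (4·r - 3)(3·r - 11).

(3·r - 11)·(4·r - 3)·(r + 11)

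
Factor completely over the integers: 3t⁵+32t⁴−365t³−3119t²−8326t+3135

Trying the rational-root candidates, t = 1/3 is a root, so (3t−1) is a factor; dividing leaves t⁴+11t³−118t²−1079t−3135.
Continuing, t = 11 is a root, so (t−11) is a factor; dividing leaves t³+22t²+124t+285.
Next, t = −15 is a root, so (t+15) divides it; the quotient is t²+7t+19.
The quadratic t²+7t+19 has discriminant −27 < 0 and is irreducible over ℤ.

(3t−1)(t+15)(t−11)(t²+7t+19)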